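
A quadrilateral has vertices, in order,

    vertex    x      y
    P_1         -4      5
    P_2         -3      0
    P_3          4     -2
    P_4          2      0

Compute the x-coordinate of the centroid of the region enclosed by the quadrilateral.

-19/21

Apply the shoelace formula. First the cross-terms c_i = x_i·y_{i+1} − x_{i+1}·y_i:
  15, 6, 4, 10  ⇒  2A = 35, A = 17.5.
Then Σ (x_i + x_{i+1})·c_i = -95, so x̄ = -95 / (6·17.5) = -19/21.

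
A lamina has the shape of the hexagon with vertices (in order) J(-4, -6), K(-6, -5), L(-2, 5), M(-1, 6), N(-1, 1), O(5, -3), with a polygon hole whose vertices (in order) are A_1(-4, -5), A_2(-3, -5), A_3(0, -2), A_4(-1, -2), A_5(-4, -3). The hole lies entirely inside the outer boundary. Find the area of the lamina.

Outer boundary:
Σ = (-16) + (-40) + (-7) + (5) + (-2) + (-42) = -102
Area = |Σ|/2 = 51.
Hole:
Σ = (5) + (6) + (-2) + (-5) + (8) = 12
Area = |Σ|/2 = 6.
Net area = 51 − 6 = 45.

45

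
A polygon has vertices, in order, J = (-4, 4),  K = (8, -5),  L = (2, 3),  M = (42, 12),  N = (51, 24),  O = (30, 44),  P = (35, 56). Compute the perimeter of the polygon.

188

|JK| = √((12)² + (-9)²) = √225 = 15
|KL| = √((-6)² + (8)²) = √100 = 10
|LM| = √((40)² + (9)²) = √1681 = 41
|MN| = √((9)² + (12)²) = √225 = 15
|NO| = √((-21)² + (20)²) = √841 = 29
|OP| = √((5)² + (12)²) = √169 = 13
|PJ| = √((-39)² + (-52)²) = √4225 = 65
Perimeter = 15 + 10 + 41 + 15 + 29 + 13 + 65 = 188.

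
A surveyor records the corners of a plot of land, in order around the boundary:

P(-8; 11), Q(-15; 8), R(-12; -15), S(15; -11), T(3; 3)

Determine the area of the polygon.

457

Σ = (101) + (321) + (357) + (78) + (57) = 914
Area = |Σ|/2 = 457.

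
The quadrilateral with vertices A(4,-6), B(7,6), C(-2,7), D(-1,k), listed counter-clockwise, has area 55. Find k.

5

Write out the shoelace sum; only the two edges meeting at D involve k:
2·Area = [((-2)·k − (-1)·7) + ((-1)·(-6) − 4·k)] + 127
       = -6·k + 140 = 110
⇒ k = 5.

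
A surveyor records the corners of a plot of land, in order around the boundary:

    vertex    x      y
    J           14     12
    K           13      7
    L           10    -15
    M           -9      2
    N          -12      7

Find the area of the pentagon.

359.5

Apply Gauss's area formula: 2A = Σ (x_i·y_{i+1} − x_{i+1}·y_i), indices taken mod 5.
Σ = (-58) + (-265) + (-115) + (-39) + (-242) = -719
Area = |Σ|/2 = 359.5.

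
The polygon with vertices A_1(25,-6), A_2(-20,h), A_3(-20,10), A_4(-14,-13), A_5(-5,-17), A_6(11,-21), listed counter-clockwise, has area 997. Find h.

Write out the shoelace sum; only the two edges meeting at A_2 involve h:
2·Area = [(25·h − (-20)·(-6)) + ((-20)·10 − (-20)·h)] + 1324
       = 45·h + 1004 = 1994
⇒ h = 22.

22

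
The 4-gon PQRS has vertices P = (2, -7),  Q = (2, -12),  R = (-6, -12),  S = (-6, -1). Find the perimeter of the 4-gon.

|PQ| = √((0)² + (-5)²) = √25 = 5
|QR| = √((-8)² + (0)²) = √64 = 8
|RS| = √((0)² + (11)²) = √121 = 11
|SP| = √((8)² + (-6)²) = √100 = 10
Perimeter = 5 + 8 + 11 + 10 = 34.

34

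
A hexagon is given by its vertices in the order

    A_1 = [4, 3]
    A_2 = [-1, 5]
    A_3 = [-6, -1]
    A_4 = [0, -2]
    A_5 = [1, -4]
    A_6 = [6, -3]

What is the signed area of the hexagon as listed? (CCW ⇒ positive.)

Apply the surveyor's formula: 2A = Σ (x_i·y_{i+1} − x_{i+1}·y_i), indices taken mod 6.
Σ = (23) + (31) + (12) + (2) + (21) + (30) = 119
Signed area = Σ/2 = 59.5 (positive ⇒ counter-clockwise traversal).

59.5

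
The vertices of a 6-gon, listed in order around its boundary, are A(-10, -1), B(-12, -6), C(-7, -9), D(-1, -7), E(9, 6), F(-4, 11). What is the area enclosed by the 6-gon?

Σ = (48) + (66) + (40) + (57) + (123) + (114) = 448
Area = |Σ|/2 = 224.

224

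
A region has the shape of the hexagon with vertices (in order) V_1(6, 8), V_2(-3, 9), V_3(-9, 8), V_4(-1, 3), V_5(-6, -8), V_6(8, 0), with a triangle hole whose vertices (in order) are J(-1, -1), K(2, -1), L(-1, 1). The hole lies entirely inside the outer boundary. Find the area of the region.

132

Outer boundary:
Σ = (78) + (57) + (-19) + (26) + (64) + (64) = 270
Area = |Σ|/2 = 135.
Hole:
Σ = (3) + (1) + (2) = 6
Area = |Σ|/2 = 3.
Net area = 135 − 3 = 132.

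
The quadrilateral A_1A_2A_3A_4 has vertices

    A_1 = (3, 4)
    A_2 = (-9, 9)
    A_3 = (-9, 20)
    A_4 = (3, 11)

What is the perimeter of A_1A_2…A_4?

|A_1A_2| = √((-12)² + (5)²) = √169 = 13
|A_2A_3| = √((0)² + (11)²) = √121 = 11
|A_3A_4| = √((12)² + (-9)²) = √225 = 15
|A_4A_1| = √((0)² + (-7)²) = √49 = 7
Perimeter = 13 + 11 + 15 + 7 = 46.

46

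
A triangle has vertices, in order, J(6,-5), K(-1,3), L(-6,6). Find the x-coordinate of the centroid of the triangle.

Apply Gauss's area formula. First the cross-terms c_i = x_i·y_{i+1} − x_{i+1}·y_i:
  13, 12, -6  ⇒  2A = 19, A = 9.5.
Then Σ (x_i + x_{i+1})·c_i = -19, so x̄ = -19 / (6·9.5) = -1/3.

-1/3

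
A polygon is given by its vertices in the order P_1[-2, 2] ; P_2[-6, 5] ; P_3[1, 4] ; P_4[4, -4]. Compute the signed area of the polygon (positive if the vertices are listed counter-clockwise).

-23.5

Apply the surveyor's formula: 2A = Σ (x_i·y_{i+1} − x_{i+1}·y_i), indices taken mod 4.
Cross-terms: 2, -29, -20, 0  ⇒  Σ = -47
Signed area = Σ/2 = -23.5 (negative ⇒ clockwise traversal).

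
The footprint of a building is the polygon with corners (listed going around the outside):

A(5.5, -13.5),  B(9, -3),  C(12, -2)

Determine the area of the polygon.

14

Apply the shoelace formula: 2A = Σ (x_i·y_{i+1} − x_{i+1}·y_i), indices taken mod 3.
Cross-terms: 105, 18, -151  ⇒  Σ = -28
Area = |Σ|/2 = 14.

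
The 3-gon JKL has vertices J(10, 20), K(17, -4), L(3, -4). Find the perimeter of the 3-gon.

64

|JK| = √((7)² + (-24)²) = √625 = 25
|KL| = √((-14)² + (0)²) = √196 = 14
|LJ| = √((7)² + (24)²) = √625 = 25
Perimeter = 25 + 14 + 25 = 64.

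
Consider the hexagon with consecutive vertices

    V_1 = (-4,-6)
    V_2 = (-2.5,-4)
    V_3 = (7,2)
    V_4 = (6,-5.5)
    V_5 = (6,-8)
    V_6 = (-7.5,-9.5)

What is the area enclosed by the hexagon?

Apply Gauss's area formula: 2A = Σ (x_i·y_{i+1} − x_{i+1}·y_i), indices taken mod 6.
V_1→V_2: (-4)(-4) − (-2.5)(-6) = 1
V_2→V_3: (-2.5)(2) − (7)(-4) = 23
V_3→V_4: (7)(-5.5) − (6)(2) = -50.5
V_4→V_5: (6)(-8) − (6)(-5.5) = -15
V_5→V_6: (6)(-9.5) − (-7.5)(-8) = -117
V_6→V_1: (-7.5)(-6) − (-4)(-9.5) = 7
Σ = -151.5
Area = |Σ|/2 = 75.75.

75.75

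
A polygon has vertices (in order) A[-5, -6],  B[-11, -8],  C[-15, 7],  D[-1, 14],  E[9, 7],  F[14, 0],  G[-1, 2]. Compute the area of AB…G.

Apply Gauss's area formula: 2A = Σ (x_i·y_{i+1} − x_{i+1}·y_i), indices taken mod 7.
Σ = (-26) + (-197) + (-203) + (-133) + (-98) + (28) + (16) = -613
Area = |Σ|/2 = 306.5.

306.5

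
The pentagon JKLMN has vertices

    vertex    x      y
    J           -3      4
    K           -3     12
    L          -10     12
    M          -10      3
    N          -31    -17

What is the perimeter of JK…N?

|JK| = √((0)² + (8)²) = √64 = 8
|KL| = √((-7)² + (0)²) = √49 = 7
|LM| = √((0)² + (-9)²) = √81 = 9
|MN| = √((-21)² + (-20)²) = √841 = 29
|NJ| = √((28)² + (21)²) = √1225 = 35
Perimeter = 8 + 7 + 9 + 29 + 35 = 88.

88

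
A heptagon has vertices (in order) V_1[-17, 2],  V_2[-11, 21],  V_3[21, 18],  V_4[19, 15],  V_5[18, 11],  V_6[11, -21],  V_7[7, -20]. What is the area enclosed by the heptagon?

Σ = (-335) + (-639) + (-27) + (-61) + (-499) + (-73) + (-326) = -1960
Area = |Σ|/2 = 980.

980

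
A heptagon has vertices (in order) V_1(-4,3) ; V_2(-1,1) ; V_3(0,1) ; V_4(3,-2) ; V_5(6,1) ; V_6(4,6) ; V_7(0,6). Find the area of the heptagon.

V_1→V_2: (-4)(1) − (-1)(3) = -1
V_2→V_3: (-1)(1) − (0)(1) = -1
V_3→V_4: (0)(-2) − (3)(1) = -3
V_4→V_5: (3)(1) − (6)(-2) = 15
V_5→V_6: (6)(6) − (4)(1) = 32
V_6→V_7: (4)(6) − (0)(6) = 24
V_7→V_1: (0)(3) − (-4)(6) = 24
Σ = 90
Area = |Σ|/2 = 45.

45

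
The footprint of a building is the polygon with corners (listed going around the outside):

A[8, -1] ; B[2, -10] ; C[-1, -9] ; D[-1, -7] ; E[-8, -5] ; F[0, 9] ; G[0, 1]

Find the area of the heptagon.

Apply the shoelace (surveyor's) formula: 2A = Σ (x_i·y_{i+1} − x_{i+1}·y_i), indices taken mod 7.
A→B: (8)(-10) − (2)(-1) = -78
B→C: (2)(-9) − (-1)(-10) = -28
C→D: (-1)(-7) − (-1)(-9) = -2
D→E: (-1)(-5) − (-8)(-7) = -51
E→F: (-8)(9) − (0)(-5) = -72
F→G: (0)(1) − (0)(9) = 0
G→A: (0)(-1) − (8)(1) = -8
Σ = -239
Area = |Σ|/2 = 119.5.

119.5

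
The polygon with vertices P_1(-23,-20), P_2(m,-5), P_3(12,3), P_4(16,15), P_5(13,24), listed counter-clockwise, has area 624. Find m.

Write out the shoelace sum; only the two edges meeting at P_2 involve m:
2·Area = [((-23)·(-5) − m·(-20)) + (m·3 − 12·(-5))] + 613
       = 23·m + 788 = 1248
⇒ m = 20.

20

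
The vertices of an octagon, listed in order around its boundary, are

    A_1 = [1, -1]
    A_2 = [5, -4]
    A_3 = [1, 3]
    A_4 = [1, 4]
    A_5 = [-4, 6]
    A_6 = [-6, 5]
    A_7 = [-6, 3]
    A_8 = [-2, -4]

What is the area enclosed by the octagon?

53.5

Apply the shoelace (surveyor's) formula: 2A = Σ (x_i·y_{i+1} − x_{i+1}·y_i), indices taken mod 8.
A_1→A_2: (1)(-4) − (5)(-1) = 1
A_2→A_3: (5)(3) − (1)(-4) = 19
A_3→A_4: (1)(4) − (1)(3) = 1
A_4→A_5: (1)(6) − (-4)(4) = 22
A_5→A_6: (-4)(5) − (-6)(6) = 16
A_6→A_7: (-6)(3) − (-6)(5) = 12
A_7→A_8: (-6)(-4) − (-2)(3) = 30
A_8→A_1: (-2)(-1) − (1)(-4) = 6
Σ = 107
Area = |Σ|/2 = 53.5.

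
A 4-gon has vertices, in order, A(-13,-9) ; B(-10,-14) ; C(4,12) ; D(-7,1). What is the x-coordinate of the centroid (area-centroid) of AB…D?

Apply the surveyor's formula. First the cross-terms c_i = x_i·y_{i+1} − x_{i+1}·y_i:
  92, -64, 88, 76  ⇒  2A = 192, A = 96.
Then Σ (x_i + x_{i+1})·c_i = -3516, so x̄ = -3516 / (6·96) = -293/48.

-293/48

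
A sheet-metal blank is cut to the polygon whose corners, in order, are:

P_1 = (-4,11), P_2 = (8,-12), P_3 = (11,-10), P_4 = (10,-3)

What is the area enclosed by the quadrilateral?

P_1→P_2: (-4)(-12) − (8)(11) = -40
P_2→P_3: (8)(-10) − (11)(-12) = 52
P_3→P_4: (11)(-3) − (10)(-10) = 67
P_4→P_1: (10)(11) − (-4)(-3) = 98
Σ = 177
Area = |Σ|/2 = 88.5.

88.5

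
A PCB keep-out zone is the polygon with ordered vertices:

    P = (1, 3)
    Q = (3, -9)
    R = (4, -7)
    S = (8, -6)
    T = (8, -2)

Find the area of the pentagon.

43.5

P→Q: (1)(-9) − (3)(3) = -18
Q→R: (3)(-7) − (4)(-9) = 15
R→S: (4)(-6) − (8)(-7) = 32
S→T: (8)(-2) − (8)(-6) = 32
T→P: (8)(3) − (1)(-2) = 26
Σ = 87
Area = |Σ|/2 = 43.5.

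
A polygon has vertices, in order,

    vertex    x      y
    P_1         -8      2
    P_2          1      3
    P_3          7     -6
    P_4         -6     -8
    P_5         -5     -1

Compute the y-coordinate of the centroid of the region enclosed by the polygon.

Apply the surveyor's formula. First the cross-terms c_i = x_i·y_{i+1} − x_{i+1}·y_i:
  -26, -27, -92, -34, -18  ⇒  2A = -197, A = -98.5.
Then Σ (y_i + y_{i+1})·c_i = 1527, so ȳ = 1527 / (6·(-98.5)) = -509/197.

-509/197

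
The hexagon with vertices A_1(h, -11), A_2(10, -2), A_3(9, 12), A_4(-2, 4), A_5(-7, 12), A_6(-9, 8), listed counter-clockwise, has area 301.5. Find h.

The doubled signed area Σ (x_i y_{i+1} − x_{i+1} y_i) is linear in h.
With h=0 it equals 463; the coefficient of h is -10 (from the two edges through A_1).
So -10·h + 463 = 2·301.5 = 603 ⇒ h = -14.

-14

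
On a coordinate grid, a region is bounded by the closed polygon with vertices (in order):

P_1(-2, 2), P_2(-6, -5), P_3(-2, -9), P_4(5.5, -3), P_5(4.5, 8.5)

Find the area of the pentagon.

Apply the shoelace formula: 2A = Σ (x_i·y_{i+1} − x_{i+1}·y_i), indices taken mod 5.
P_1→P_2: (-2)(-5) − (-6)(2) = 22
P_2→P_3: (-6)(-9) − (-2)(-5) = 44
P_3→P_4: (-2)(-3) − (5.5)(-9) = 55.5
P_4→P_5: (5.5)(8.5) − (4.5)(-3) = 60.25
P_5→P_1: (4.5)(2) − (-2)(8.5) = 26
Σ = 207.75
Area = |Σ|/2 = 103.875.

103.875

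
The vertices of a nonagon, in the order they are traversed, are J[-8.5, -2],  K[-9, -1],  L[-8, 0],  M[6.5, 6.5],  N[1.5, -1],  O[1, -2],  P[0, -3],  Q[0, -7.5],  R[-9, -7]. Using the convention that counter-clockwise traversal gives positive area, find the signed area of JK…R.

-99.875

J→K: (-8.5)(-1) − (-9)(-2) = -9.5
K→L: (-9)(0) − (-8)(-1) = -8
L→M: (-8)(6.5) − (6.5)(0) = -52
M→N: (6.5)(-1) − (1.5)(6.5) = -16.25
N→O: (1.5)(-2) − (1)(-1) = -2
O→P: (1)(-3) − (0)(-2) = -3
P→Q: (0)(-7.5) − (0)(-3) = 0
Q→R: (0)(-7) − (-9)(-7.5) = -67.5
R→J: (-9)(-2) − (-8.5)(-7) = -41.5
Σ = -199.75
Signed area = Σ/2 = -99.875 (negative ⇒ clockwise traversal).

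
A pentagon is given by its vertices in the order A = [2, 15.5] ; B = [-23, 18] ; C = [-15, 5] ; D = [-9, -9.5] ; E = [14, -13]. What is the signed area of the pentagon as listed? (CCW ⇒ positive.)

614

Σ = (392.5) + (155) + (187.5) + (250) + (243) = 1228
Signed area = Σ/2 = 614 (positive ⇒ counter-clockwise traversal).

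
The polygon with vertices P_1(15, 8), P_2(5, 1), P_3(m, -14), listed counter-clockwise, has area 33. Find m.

Write out the shoelace sum; only the two edges meeting at P_3 involve m:
2·Area = [(5·(-14) − m·1) + (m·8 − 15·(-14))] + -25
       = 7·m + 115 = 66
⇒ m = -7.

-7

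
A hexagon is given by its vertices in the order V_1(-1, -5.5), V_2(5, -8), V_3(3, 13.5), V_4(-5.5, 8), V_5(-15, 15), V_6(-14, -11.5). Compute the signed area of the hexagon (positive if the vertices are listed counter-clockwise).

Apply Gauss's area formula: 2A = Σ (x_i·y_{i+1} − x_{i+1}·y_i), indices taken mod 6.
Σ = (35.5) + (91.5) + (98.25) + (37.5) + (382.5) + (65.5) = 710.75
Signed area = Σ/2 = 355.375 (positive ⇒ counter-clockwise traversal).

355.375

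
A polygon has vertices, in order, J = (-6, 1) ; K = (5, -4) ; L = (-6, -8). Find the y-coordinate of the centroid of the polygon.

Apply Gauss's area formula. First the cross-terms c_i = x_i·y_{i+1} − x_{i+1}·y_i:
  19, -64, -54  ⇒  2A = -99, A = -49.5.
Then Σ (y_i + y_{i+1})·c_i = 1089, so ȳ = 1089 / (6·(-49.5)) = -11/3.

-11/3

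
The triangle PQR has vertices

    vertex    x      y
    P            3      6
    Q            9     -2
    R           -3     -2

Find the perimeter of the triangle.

|PQ| = √((6)² + (-8)²) = √100 = 10
|QR| = √((-12)² + (0)²) = √144 = 12
|RP| = √((6)² + (8)²) = √100 = 10
Perimeter = 10 + 12 + 10 = 32.

32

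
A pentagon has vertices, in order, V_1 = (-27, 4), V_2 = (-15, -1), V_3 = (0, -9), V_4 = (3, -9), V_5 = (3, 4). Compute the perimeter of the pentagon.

|V_1V_2| = √((12)² + (-5)²) = √169 = 13
|V_2V_3| = √((15)² + (-8)²) = √289 = 17
|V_3V_4| = √((3)² + (0)²) = √9 = 3
|V_4V_5| = √((0)² + (13)²) = √169 = 13
|V_5V_1| = √((-30)² + (0)²) = √900 = 30
Perimeter = 13 + 17 + 3 + 13 + 30 = 76.

76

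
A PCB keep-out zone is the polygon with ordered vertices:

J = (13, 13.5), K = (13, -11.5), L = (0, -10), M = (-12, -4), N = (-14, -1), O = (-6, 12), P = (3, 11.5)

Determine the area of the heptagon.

Apply Gauss's area formula: 2A = Σ (x_i·y_{i+1} − x_{i+1}·y_i), indices taken mod 7.
J→K: (13)(-11.5) − (13)(13.5) = -325
K→L: (13)(-10) − (0)(-11.5) = -130
L→M: (0)(-4) − (-12)(-10) = -120
M→N: (-12)(-1) − (-14)(-4) = -44
N→O: (-14)(12) − (-6)(-1) = -174
O→P: (-6)(11.5) − (3)(12) = -105
P→J: (3)(13.5) − (13)(11.5) = -109
Σ = -1007
Area = |Σ|/2 = 503.5.

503.5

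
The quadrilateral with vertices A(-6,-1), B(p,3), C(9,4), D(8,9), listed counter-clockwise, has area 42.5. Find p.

7

Write out the shoelace sum; only the two edges meeting at B involve p:
2·Area = [((-6)·3 − p·(-1)) + (p·4 − 9·3)] + 95
       = 5·p + 50 = 85
⇒ p = 7.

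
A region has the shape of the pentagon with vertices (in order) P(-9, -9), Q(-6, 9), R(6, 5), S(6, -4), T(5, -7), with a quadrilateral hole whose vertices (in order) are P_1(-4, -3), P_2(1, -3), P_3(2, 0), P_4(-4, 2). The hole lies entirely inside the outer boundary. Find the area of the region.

179

Outer boundary:
Apply the surveyor's formula: 2A = Σ (x_i·y_{i+1} − x_{i+1}·y_i), indices taken mod 5.
P→Q: (-9)(9) − (-6)(-9) = -135
Q→R: (-6)(5) − (6)(9) = -84
R→S: (6)(-4) − (6)(5) = -54
S→T: (6)(-7) − (5)(-4) = -22
T→P: (5)(-9) − (-9)(-7) = -108
Σ = -403
Area = |Σ|/2 = 201.5.
Hole:
Σ = (15) + (6) + (4) + (20) = 45
Area = |Σ|/2 = 22.5.
Net area = 201.5 − 22.5 = 179.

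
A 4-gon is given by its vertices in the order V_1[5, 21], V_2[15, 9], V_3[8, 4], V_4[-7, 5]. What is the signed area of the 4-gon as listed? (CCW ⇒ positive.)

Apply Gauss's area formula: 2A = Σ (x_i·y_{i+1} − x_{i+1}·y_i), indices taken mod 4.
Σ = (-270) + (-12) + (68) + (-172) = -386
Signed area = Σ/2 = -193 (negative ⇒ clockwise traversal).

-193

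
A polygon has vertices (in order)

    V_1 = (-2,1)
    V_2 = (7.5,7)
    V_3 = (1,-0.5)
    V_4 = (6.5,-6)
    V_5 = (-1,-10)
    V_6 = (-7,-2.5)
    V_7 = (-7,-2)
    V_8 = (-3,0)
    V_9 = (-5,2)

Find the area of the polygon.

Σ = (-21.5) + (-10.75) + (-2.75) + (-71) + (-67.5) + (-3.5) + (-6) + (-6) + (-1) = -190
Area = |Σ|/2 = 95.

95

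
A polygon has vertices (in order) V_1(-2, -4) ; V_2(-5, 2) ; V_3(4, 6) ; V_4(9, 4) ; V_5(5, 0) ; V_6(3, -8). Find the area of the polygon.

Cross-terms: -24, -38, -38, -20, -40, -28  ⇒  Σ = -188
Area = |Σ|/2 = 94.

94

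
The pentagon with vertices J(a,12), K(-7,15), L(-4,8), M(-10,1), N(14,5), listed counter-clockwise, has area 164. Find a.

Write out the shoelace sum; only the two edges meeting at J involve a:
2·Area = [(14·12 − a·5) + (a·15 − (-7)·12)] + 16
       = 10·a + 268 = 328
⇒ a = 6.

6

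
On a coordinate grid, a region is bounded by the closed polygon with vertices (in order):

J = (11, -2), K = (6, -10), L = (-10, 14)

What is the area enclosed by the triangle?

Cross-terms: -98, -16, -134  ⇒  Σ = -248
Area = |Σ|/2 = 124.

124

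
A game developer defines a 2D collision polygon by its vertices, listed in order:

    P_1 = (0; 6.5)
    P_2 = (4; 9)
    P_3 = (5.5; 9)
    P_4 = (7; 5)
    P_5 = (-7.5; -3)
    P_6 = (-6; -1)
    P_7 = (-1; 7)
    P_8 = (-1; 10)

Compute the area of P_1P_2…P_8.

60.75

Σ = (-26) + (-13.5) + (-35.5) + (16.5) + (-10.5) + (-43) + (-3) + (-6.5) = -121.5
Area = |Σ|/2 = 60.75.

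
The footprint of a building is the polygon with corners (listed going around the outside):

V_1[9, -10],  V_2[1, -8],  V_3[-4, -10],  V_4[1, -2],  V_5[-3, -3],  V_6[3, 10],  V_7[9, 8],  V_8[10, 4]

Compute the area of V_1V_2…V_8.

Apply the surveyor's formula: 2A = Σ (x_i·y_{i+1} − x_{i+1}·y_i), indices taken mod 8.
Σ = (-62) + (-42) + (18) + (-9) + (-21) + (-66) + (-44) + (-136) = -362
Area = |Σ|/2 = 181.

181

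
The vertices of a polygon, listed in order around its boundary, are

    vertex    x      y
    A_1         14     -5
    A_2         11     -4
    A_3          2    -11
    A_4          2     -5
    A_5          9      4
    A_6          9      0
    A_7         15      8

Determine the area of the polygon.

Apply the shoelace (surveyor's) formula: 2A = Σ (x_i·y_{i+1} − x_{i+1}·y_i), indices taken mod 7.
Σ = (-1) + (-113) + (12) + (53) + (-36) + (72) + (-187) = -200
Area = |Σ|/2 = 100.

100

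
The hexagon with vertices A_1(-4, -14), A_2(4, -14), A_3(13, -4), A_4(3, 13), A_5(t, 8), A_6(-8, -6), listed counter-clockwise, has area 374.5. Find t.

Write out the shoelace sum; only the two edges meeting at A_5 involve t:
2·Area = [(3·8 − t·13) + (t·(-6) − (-8)·8)] + 547
       = -19·t + 635 = 749
⇒ t = -6.

-6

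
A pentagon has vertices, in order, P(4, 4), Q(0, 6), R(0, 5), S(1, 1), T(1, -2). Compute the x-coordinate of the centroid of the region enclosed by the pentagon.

Apply Gauss's area formula. First the cross-terms c_i = x_i·y_{i+1} − x_{i+1}·y_i:
  24, 0, -5, -3, 12  ⇒  2A = 28, A = 14.
Then Σ (x_i + x_{i+1})·c_i = 145, so x̄ = 145 / (6·14) = 145/84.

145/84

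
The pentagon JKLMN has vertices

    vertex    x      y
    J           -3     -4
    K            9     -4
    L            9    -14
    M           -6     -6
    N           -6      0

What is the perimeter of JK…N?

50

|JK| = √((12)² + (0)²) = √144 = 12
|KL| = √((0)² + (-10)²) = √100 = 10
|LM| = √((-15)² + (8)²) = √289 = 17
|MN| = √((0)² + (6)²) = √36 = 6
|NJ| = √((3)² + (-4)²) = √25 = 5
Perimeter = 12 + 10 + 17 + 6 + 5 = 50.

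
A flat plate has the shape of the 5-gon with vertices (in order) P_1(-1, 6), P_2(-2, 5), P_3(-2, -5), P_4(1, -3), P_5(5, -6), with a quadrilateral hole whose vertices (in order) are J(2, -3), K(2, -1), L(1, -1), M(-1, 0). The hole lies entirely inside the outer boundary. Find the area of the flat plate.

Outer boundary:
Apply the shoelace (surveyor's) formula: 2A = Σ (x_i·y_{i+1} − x_{i+1}·y_i), indices taken mod 5.
Σ = (7) + (20) + (11) + (9) + (24) = 71
Area = |Σ|/2 = 35.5.
Hole:
Apply Gauss's area formula: 2A = Σ (x_i·y_{i+1} − x_{i+1}·y_i), indices taken mod 4.
J→K: (2)(-1) − (2)(-3) = 4
K→L: (2)(-1) − (1)(-1) = -1
L→M: (1)(0) − (-1)(-1) = -1
M→J: (-1)(-3) − (2)(0) = 3
Σ = 5
Area = |Σ|/2 = 2.5.
Net area = 35.5 − 2.5 = 33.

33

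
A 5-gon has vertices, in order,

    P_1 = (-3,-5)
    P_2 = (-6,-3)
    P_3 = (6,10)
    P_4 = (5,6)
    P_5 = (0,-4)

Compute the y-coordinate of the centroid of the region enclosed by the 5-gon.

94/109

Apply the shoelace formula. First the cross-terms c_i = x_i·y_{i+1} − x_{i+1}·y_i:
  -21, -42, -14, -20, -12  ⇒  2A = -109, A = -54.5.
Then Σ (y_i + y_{i+1})·c_i = -282, so ȳ = -282 / (6·(-54.5)) = 94/109.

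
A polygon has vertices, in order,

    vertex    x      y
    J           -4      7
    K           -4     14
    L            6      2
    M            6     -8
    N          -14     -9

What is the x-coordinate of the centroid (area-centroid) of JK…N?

Apply Gauss's area formula. First the cross-terms c_i = x_i·y_{i+1} − x_{i+1}·y_i:
  -28, -92, -60, -166, -134  ⇒  2A = -480, A = -240.
Then Σ (x_i + x_{i+1})·c_i = 3060, so x̄ = 3060 / (6·(-240)) = -2.125.

-2.125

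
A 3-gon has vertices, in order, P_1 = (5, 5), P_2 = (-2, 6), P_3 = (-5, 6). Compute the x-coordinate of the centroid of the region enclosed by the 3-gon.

-2/3

Apply the surveyor's formula. First the cross-terms c_i = x_i·y_{i+1} − x_{i+1}·y_i:
  40, 18, -55  ⇒  2A = 3, A = 1.5.
Then Σ (x_i + x_{i+1})·c_i = -6, so x̄ = -6 / (6·1.5) = -2/3.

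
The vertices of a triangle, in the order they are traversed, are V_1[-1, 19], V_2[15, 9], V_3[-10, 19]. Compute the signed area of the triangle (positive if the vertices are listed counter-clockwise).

Apply the surveyor's formula: 2A = Σ (x_i·y_{i+1} − x_{i+1}·y_i), indices taken mod 3.
Σ = (-294) + (375) + (-171) = -90
Signed area = Σ/2 = -45 (negative ⇒ clockwise traversal).

-45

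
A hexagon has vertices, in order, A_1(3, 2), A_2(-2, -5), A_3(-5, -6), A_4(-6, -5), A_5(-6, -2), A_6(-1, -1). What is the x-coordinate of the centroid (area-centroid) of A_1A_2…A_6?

Apply the shoelace (surveyor's) formula. First the cross-terms c_i = x_i·y_{i+1} − x_{i+1}·y_i:
  -11, -13, -11, -18, 4, 1  ⇒  2A = -48, A = -24.
Then Σ (x_i + x_{i+1})·c_i = 391, so x̄ = 391 / (6·(-24)) = -391/144.

-391/144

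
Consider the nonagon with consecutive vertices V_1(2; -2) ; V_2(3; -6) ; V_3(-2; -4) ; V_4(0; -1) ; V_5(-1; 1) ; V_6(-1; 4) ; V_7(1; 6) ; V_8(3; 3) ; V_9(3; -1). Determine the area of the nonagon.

Apply the surveyor's formula: 2A = Σ (x_i·y_{i+1} − x_{i+1}·y_i), indices taken mod 9.
Σ = (-6) + (-24) + (2) + (-1) + (-3) + (-10) + (-15) + (-12) + (-4) = -73
Area = |Σ|/2 = 36.5.

36.5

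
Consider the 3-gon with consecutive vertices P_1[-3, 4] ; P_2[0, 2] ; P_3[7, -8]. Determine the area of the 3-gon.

Σ = (-6) + (-14) + (4) = -16
Area = |Σ|/2 = 8.

8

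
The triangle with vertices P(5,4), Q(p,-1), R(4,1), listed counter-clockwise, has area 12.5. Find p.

-5

Write out the shoelace sum; only the two edges meeting at Q involve p:
2·Area = [(5·(-1) − p·4) + (p·1 − 4·(-1))] + 11
       = -3·p + 10 = 25
⇒ p = -5.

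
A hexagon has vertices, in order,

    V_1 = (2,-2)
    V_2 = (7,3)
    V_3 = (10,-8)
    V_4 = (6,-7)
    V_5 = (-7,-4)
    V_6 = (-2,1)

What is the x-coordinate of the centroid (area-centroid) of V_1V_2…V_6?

713/261

Apply the shoelace formula. First the cross-terms c_i = x_i·y_{i+1} − x_{i+1}·y_i:
  20, -86, -22, -73, -15, 2  ⇒  2A = -174, A = -87.
Then Σ (x_i + x_{i+1})·c_i = -1426, so x̄ = -1426 / (6·(-87)) = 713/261.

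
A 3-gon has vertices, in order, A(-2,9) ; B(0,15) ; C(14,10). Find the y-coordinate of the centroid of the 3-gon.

Apply the surveyor's formula. First the cross-terms c_i = x_i·y_{i+1} − x_{i+1}·y_i:
  -30, -210, 146  ⇒  2A = -94, A = -47.
Then Σ (y_i + y_{i+1})·c_i = -3196, so ȳ = -3196 / (6·(-47)) = 34/3.

34/3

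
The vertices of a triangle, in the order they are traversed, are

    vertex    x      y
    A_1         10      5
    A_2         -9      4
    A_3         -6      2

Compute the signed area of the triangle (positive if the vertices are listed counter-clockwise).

Cross-terms: 85, 6, -50  ⇒  Σ = 41
Signed area = Σ/2 = 20.5 (positive ⇒ counter-clockwise traversal).

20.5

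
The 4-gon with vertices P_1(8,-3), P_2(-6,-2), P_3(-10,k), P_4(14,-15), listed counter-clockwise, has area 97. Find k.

The doubled signed area Σ (x_i y_{i+1} − x_{i+1} y_i) is linear in k.
With k=0 it equals 174; the coefficient of k is -20 (from the two edges through P_3).
So -20·k + 174 = 2·97 = 194 ⇒ k = -1.

-1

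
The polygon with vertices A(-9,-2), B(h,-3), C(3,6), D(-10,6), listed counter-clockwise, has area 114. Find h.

5

The doubled signed area Σ (x_i y_{i+1} − x_{i+1} y_i) is linear in h.
With h=0 it equals 188; the coefficient of h is 8 (from the two edges through B).
So 8·h + 188 = 2·114 = 228 ⇒ h = 5.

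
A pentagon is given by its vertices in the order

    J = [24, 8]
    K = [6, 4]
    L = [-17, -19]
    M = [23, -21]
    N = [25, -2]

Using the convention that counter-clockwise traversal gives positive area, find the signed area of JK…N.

761.5

Apply Gauss's area formula: 2A = Σ (x_i·y_{i+1} − x_{i+1}·y_i), indices taken mod 5.
J→K: (24)(4) − (6)(8) = 48
K→L: (6)(-19) − (-17)(4) = -46
L→M: (-17)(-21) − (23)(-19) = 794
M→N: (23)(-2) − (25)(-21) = 479
N→J: (25)(8) − (24)(-2) = 248
Σ = 1523
Signed area = Σ/2 = 761.5 (positive ⇒ counter-clockwise traversal).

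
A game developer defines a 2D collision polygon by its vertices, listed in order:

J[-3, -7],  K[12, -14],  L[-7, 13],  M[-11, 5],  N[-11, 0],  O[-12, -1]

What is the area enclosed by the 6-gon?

Σ = (126) + (58) + (108) + (55) + (11) + (81) = 439
Area = |Σ|/2 = 219.5.

219.5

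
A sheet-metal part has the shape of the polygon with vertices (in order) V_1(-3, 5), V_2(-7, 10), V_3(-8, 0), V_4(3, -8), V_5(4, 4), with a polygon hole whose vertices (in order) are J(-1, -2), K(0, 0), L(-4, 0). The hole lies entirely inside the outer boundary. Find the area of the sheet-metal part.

Outer boundary:
Apply the shoelace (surveyor's) formula: 2A = Σ (x_i·y_{i+1} − x_{i+1}·y_i), indices taken mod 5.
V_1→V_2: (-3)(10) − (-7)(5) = 5
V_2→V_3: (-7)(0) − (-8)(10) = 80
V_3→V_4: (-8)(-8) − (3)(0) = 64
V_4→V_5: (3)(4) − (4)(-8) = 44
V_5→V_1: (4)(5) − (-3)(4) = 32
Σ = 225
Area = |Σ|/2 = 112.5.
Hole:
Apply the surveyor's formula: 2A = Σ (x_i·y_{i+1} − x_{i+1}·y_i), indices taken mod 3.
Cross-terms: 0, 0, 8  ⇒  Σ = 8
Area = |Σ|/2 = 4.
Net area = 112.5 − 4 = 108.5.

108.5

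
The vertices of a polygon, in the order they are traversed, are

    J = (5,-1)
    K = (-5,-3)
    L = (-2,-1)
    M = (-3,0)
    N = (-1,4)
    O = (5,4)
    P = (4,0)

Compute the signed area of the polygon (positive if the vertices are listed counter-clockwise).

-40

Apply Gauss's area formula: 2A = Σ (x_i·y_{i+1} − x_{i+1}·y_i), indices taken mod 7.
J→K: (5)(-3) − (-5)(-1) = -20
K→L: (-5)(-1) − (-2)(-3) = -1
L→M: (-2)(0) − (-3)(-1) = -3
M→N: (-3)(4) − (-1)(0) = -12
N→O: (-1)(4) − (5)(4) = -24
O→P: (5)(0) − (4)(4) = -16
P→J: (4)(-1) − (5)(0) = -4
Σ = -80
Signed area = Σ/2 = -40 (negative ⇒ clockwise traversal).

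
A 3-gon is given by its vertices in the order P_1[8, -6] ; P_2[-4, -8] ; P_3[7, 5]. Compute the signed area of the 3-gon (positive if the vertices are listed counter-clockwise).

-67

Σ = (-88) + (36) + (-82) = -134
Signed area = Σ/2 = -67 (negative ⇒ clockwise traversal).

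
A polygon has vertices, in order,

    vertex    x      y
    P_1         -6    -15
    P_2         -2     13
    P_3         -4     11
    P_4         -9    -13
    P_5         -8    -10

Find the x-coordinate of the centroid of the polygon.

-627/119

Apply the shoelace (surveyor's) formula. First the cross-terms c_i = x_i·y_{i+1} − x_{i+1}·y_i:
  -108, 30, 151, -14, 60  ⇒  2A = 119, A = 59.5.
Then Σ (x_i + x_{i+1})·c_i = -1881, so x̄ = -1881 / (6·59.5) = -627/119.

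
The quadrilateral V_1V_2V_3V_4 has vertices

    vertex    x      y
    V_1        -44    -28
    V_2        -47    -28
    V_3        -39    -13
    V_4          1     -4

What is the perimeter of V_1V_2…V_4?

|V_1V_2| = √((-3)² + (0)²) = √9 = 3
|V_2V_3| = √((8)² + (15)²) = √289 = 17
|V_3V_4| = √((40)² + (9)²) = √1681 = 41
|V_4V_1| = √((-45)² + (-24)²) = √2601 = 51
Perimeter = 3 + 17 + 41 + 51 = 112.

112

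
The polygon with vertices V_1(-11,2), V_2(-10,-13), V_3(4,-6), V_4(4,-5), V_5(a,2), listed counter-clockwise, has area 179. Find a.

Write out the shoelace sum; only the two edges meeting at V_5 involve a:
2·Area = [(4·2 − a·(-5)) + (a·2 − (-11)·2)] + 279
       = 7·a + 309 = 358
⇒ a = 7.

7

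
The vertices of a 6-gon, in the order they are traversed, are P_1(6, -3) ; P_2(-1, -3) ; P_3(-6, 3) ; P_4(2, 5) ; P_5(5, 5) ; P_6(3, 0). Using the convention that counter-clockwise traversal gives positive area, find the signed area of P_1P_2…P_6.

Apply the shoelace (surveyor's) formula: 2A = Σ (x_i·y_{i+1} − x_{i+1}·y_i), indices taken mod 6.
P_1→P_2: (6)(-3) − (-1)(-3) = -21
P_2→P_3: (-1)(3) − (-6)(-3) = -21
P_3→P_4: (-6)(5) − (2)(3) = -36
P_4→P_5: (2)(5) − (5)(5) = -15
P_5→P_6: (5)(0) − (3)(5) = -15
P_6→P_1: (3)(-3) − (6)(0) = -9
Σ = -117
Signed area = Σ/2 = -58.5 (negative ⇒ clockwise traversal).

-58.5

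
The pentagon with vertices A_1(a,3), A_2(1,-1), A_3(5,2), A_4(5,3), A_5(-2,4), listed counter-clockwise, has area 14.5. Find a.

Write out the shoelace sum; only the two edges meeting at A_1 involve a:
2·Area = [((-2)·3 − a·4) + (a·(-1) − 1·3)] + 38
       = -5·a + 29 = 29
⇒ a = 0.

0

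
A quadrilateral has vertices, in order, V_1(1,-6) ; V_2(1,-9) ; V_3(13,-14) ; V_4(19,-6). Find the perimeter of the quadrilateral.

44

|V_1V_2| = √((0)² + (-3)²) = √9 = 3
|V_2V_3| = √((12)² + (-5)²) = √169 = 13
|V_3V_4| = √((6)² + (8)²) = √100 = 10
|V_4V_1| = √((-18)² + (0)²) = √324 = 18
Perimeter = 3 + 13 + 10 + 18 = 44.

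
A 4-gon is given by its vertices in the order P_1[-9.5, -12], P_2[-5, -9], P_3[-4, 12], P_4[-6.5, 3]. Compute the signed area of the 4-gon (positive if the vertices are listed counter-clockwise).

Apply the shoelace formula: 2A = Σ (x_i·y_{i+1} − x_{i+1}·y_i), indices taken mod 4.
Σ = (25.5) + (-96) + (66) + (106.5) = 102
Signed area = Σ/2 = 51 (positive ⇒ counter-clockwise traversal).

51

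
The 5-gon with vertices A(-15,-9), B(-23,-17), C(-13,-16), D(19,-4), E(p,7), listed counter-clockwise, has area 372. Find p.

Write out the shoelace sum; only the two edges meeting at E involve p:
2·Area = [(19·7 − p·(-4)) + (p·(-9) − (-15)·7)] + 551
       = -5·p + 789 = 744
⇒ p = 9.

9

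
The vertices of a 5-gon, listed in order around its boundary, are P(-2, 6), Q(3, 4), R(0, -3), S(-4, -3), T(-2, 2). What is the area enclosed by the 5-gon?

Apply the surveyor's formula: 2A = Σ (x_i·y_{i+1} − x_{i+1}·y_i), indices taken mod 5.
P→Q: (-2)(4) − (3)(6) = -26
Q→R: (3)(-3) − (0)(4) = -9
R→S: (0)(-3) − (-4)(-3) = -12
S→T: (-4)(2) − (-2)(-3) = -14
T→P: (-2)(6) − (-2)(2) = -8
Σ = -69
Area = |Σ|/2 = 34.5.

34.5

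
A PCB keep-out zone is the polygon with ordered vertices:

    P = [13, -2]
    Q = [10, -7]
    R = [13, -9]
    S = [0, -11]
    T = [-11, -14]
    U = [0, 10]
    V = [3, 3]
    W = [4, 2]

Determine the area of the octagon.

Apply the surveyor's formula: 2A = Σ (x_i·y_{i+1} − x_{i+1}·y_i), indices taken mod 8.
Σ = (-71) + (1) + (-143) + (-121) + (-110) + (-30) + (-6) + (-34) = -514
Area = |Σ|/2 = 257.

257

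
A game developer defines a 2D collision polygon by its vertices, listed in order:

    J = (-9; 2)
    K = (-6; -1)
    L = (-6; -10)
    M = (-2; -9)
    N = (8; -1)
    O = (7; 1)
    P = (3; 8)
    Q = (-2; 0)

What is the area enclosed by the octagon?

Apply the surveyor's formula: 2A = Σ (x_i·y_{i+1} − x_{i+1}·y_i), indices taken mod 8.
J→K: (-9)(-1) − (-6)(2) = 21
K→L: (-6)(-10) − (-6)(-1) = 54
L→M: (-6)(-9) − (-2)(-10) = 34
M→N: (-2)(-1) − (8)(-9) = 74
N→O: (8)(1) − (7)(-1) = 15
O→P: (7)(8) − (3)(1) = 53
P→Q: (3)(0) − (-2)(8) = 16
Q→J: (-2)(2) − (-9)(0) = -4
Σ = 263
Area = |Σ|/2 = 131.5.

131.5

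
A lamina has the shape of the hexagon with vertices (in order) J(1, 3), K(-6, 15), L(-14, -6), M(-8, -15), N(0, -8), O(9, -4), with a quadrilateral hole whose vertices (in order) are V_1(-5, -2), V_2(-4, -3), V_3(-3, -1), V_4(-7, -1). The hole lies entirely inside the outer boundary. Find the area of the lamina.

300.5

Outer boundary:
Σ = (33) + (246) + (162) + (64) + (72) + (31) = 608
Area = |Σ|/2 = 304.
Hole:
V_1→V_2: (-5)(-3) − (-4)(-2) = 7
V_2→V_3: (-4)(-1) − (-3)(-3) = -5
V_3→V_4: (-3)(-1) − (-7)(-1) = -4
V_4→V_1: (-7)(-2) − (-5)(-1) = 9
Σ = 7
Area = |Σ|/2 = 3.5.
Net area = 304 − 3.5 = 300.5.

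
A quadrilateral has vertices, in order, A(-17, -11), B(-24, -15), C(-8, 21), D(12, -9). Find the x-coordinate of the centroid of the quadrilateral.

Apply the shoelace formula. First the cross-terms c_i = x_i·y_{i+1} − x_{i+1}·y_i:
  -9, -624, -180, -285  ⇒  2A = -1098, A = -549.
Then Σ (x_i + x_{i+1})·c_i = 21042, so x̄ = 21042 / (6·(-549)) = -1169/183.

-1169/183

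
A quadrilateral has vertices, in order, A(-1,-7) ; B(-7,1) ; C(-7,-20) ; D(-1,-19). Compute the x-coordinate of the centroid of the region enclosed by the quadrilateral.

Apply the shoelace formula. First the cross-terms c_i = x_i·y_{i+1} − x_{i+1}·y_i:
  -50, 147, 113, -12  ⇒  2A = 198, A = 99.
Then Σ (x_i + x_{i+1})·c_i = -2538, so x̄ = -2538 / (6·99) = -47/11.

-47/11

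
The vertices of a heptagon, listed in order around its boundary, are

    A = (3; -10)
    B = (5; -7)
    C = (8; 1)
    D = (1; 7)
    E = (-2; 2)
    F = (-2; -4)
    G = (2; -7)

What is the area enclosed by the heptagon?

98

Σ = (29) + (61) + (55) + (16) + (12) + (22) + (1) = 196
Area = |Σ|/2 = 98.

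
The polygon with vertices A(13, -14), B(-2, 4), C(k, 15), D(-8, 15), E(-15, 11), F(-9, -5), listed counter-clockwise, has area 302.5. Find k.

Write out the shoelace sum; only the two edges meeting at C involve k:
2·Area = [((-2)·15 − k·4) + (k·15 − (-8)·15)] + 526
       = 11·k + 616 = 605
⇒ k = -1.

-1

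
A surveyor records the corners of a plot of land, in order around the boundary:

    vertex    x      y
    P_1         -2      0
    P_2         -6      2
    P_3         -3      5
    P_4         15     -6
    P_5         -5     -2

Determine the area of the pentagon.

Apply the shoelace (surveyor's) formula: 2A = Σ (x_i·y_{i+1} − x_{i+1}·y_i), indices taken mod 5.
Σ = (-4) + (-24) + (-57) + (-60) + (-4) = -149
Area = |Σ|/2 = 74.5.

74.5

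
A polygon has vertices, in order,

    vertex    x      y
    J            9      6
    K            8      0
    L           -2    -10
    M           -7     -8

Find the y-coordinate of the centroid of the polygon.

-178/57

Apply the shoelace (surveyor's) formula. First the cross-terms c_i = x_i·y_{i+1} − x_{i+1}·y_i:
  -48, -80, -54, 30  ⇒  2A = -152, A = -76.
Then Σ (y_i + y_{i+1})·c_i = 1424, so ȳ = 1424 / (6·(-76)) = -178/57.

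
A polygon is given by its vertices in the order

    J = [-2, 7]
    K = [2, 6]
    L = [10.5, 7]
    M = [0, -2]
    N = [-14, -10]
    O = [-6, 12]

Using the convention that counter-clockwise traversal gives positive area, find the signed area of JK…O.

Apply the shoelace (surveyor's) formula: 2A = Σ (x_i·y_{i+1} − x_{i+1}·y_i), indices taken mod 6.
Σ = (-26) + (-49) + (-21) + (-28) + (-228) + (-18) = -370
Signed area = Σ/2 = -185 (negative ⇒ clockwise traversal).

-185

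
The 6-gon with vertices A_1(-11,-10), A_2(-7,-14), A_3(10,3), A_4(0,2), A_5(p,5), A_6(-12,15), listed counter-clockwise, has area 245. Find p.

The doubled signed area Σ (x_i y_{i+1} − x_{i+1} y_i) is linear in p.
With p=0 it equals 568; the coefficient of p is 13 (from the two edges through A_5).
So 13·p + 568 = 2·245 = 490 ⇒ p = -6.

-6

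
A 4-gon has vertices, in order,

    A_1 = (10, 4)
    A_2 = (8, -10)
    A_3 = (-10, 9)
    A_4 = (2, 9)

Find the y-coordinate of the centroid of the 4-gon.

Apply Gauss's area formula. First the cross-terms c_i = x_i·y_{i+1} − x_{i+1}·y_i:
  -132, -28, -108, -82  ⇒  2A = -350, A = -175.
Then Σ (y_i + y_{i+1})·c_i = -2190, so ȳ = -2190 / (6·(-175)) = 73/35.

73/35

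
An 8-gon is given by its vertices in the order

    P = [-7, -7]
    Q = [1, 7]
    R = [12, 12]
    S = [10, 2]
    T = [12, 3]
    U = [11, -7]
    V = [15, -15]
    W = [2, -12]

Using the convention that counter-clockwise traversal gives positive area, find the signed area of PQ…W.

Cross-terms: -42, -72, -96, 6, -117, -60, -150, -98  ⇒  Σ = -629
Signed area = Σ/2 = -314.5 (negative ⇒ clockwise traversal).

-314.5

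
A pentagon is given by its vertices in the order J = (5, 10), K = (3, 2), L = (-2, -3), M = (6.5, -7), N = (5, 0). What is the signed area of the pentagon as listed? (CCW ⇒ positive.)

Apply the shoelace formula: 2A = Σ (x_i·y_{i+1} − x_{i+1}·y_i), indices taken mod 5.
J→K: (5)(2) − (3)(10) = -20
K→L: (3)(-3) − (-2)(2) = -5
L→M: (-2)(-7) − (6.5)(-3) = 33.5
M→N: (6.5)(0) − (5)(-7) = 35
N→J: (5)(10) − (5)(0) = 50
Σ = 93.5
Signed area = Σ/2 = 46.75 (positive ⇒ counter-clockwise traversal).

46.75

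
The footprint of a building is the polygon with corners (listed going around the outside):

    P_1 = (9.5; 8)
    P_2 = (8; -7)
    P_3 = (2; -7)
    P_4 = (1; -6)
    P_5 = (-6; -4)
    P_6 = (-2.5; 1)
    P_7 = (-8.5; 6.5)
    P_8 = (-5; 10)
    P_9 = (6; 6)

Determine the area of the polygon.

Cross-terms: -130.5, -42, -5, -40, -16, -7.75, -52.5, -90, -9  ⇒  Σ = -392.75
Area = |Σ|/2 = 196.375.

196.375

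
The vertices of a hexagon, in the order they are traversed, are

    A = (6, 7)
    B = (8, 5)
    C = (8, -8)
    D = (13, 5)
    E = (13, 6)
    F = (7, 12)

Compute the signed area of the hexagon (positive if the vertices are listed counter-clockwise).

Apply the surveyor's formula: 2A = Σ (x_i·y_{i+1} − x_{i+1}·y_i), indices taken mod 6.
Σ = (-26) + (-104) + (144) + (13) + (114) + (-23) = 118
Signed area = Σ/2 = 59 (positive ⇒ counter-clockwise traversal).

59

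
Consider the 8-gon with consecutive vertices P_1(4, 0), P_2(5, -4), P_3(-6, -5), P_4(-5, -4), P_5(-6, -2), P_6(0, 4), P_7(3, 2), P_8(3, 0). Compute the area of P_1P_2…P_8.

Cross-terms: -16, -49, -1, -14, -24, -12, -6, 0  ⇒  Σ = -122
Area = |Σ|/2 = 61.

61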